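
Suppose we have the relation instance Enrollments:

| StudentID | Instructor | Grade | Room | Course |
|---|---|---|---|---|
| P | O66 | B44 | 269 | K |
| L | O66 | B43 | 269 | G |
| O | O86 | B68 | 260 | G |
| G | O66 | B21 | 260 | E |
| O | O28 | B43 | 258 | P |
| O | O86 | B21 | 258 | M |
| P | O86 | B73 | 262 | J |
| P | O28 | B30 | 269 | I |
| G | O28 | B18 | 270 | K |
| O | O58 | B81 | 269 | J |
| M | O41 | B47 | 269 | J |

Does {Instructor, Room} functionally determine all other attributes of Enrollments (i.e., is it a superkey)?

No

Two distinct rows share (Instructor=O66, Room=269), so {Instructor, Room} does not determine every attribute — not a superkey.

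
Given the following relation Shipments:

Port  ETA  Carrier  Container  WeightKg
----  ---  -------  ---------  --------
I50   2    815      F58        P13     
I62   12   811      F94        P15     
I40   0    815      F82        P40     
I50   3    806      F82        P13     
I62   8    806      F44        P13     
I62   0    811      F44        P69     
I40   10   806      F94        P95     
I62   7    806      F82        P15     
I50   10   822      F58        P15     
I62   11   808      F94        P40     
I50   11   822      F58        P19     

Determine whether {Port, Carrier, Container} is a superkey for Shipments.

Two distinct rows share (Port=I50, Carrier=822, Container=F58), so {Port, Carrier, Container} does not determine every attribute — not a superkey.

No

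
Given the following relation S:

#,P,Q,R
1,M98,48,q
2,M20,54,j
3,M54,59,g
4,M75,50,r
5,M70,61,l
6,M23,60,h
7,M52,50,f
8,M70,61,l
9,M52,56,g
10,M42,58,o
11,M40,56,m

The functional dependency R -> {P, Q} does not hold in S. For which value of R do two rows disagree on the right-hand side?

g

R=q: row 1 → {P,Q} = (M98, 48) ✓
R=j: row 2 → {P,Q} = (M20, 54) ✓
R=g: rows 3, 9 → {P,Q} takes values {(M54, 59), (M52, 56)} — violation
R=r: row 4 → {P,Q} = (M75, 50) ✓
R=l: rows 5, 8 → {P,Q} = (M70, 61), (M70, 61) ✓
R=h: row 6 → {P,Q} = (M23, 60) ✓
R=f: row 7 → {P,Q} = (M52, 50) ✓
R=o: row 10 → {P,Q} = (M42, 58) ✓
R=m: row 11 → {P,Q} = (M40, 56) ✓
The only R value with inconsistent RHS is R=g.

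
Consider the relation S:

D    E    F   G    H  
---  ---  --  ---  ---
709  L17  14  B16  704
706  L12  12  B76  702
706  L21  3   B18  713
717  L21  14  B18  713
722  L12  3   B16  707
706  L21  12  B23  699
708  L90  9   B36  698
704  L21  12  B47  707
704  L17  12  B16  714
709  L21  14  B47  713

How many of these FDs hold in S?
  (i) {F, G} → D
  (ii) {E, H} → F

1

(i) {F, G} → D: every LHS value maps to a single RHS value — holds.
(ii) {E, H} → F: (E=L21, H=713): 3 rows → F takes values {3, 14} — violation — fails.
1 of the 2 dependencies holds.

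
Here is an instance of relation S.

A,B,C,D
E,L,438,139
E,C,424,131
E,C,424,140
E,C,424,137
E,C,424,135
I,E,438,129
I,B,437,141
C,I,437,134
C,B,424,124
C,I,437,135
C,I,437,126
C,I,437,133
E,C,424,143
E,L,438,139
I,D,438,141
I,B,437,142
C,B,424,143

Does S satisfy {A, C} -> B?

No

(A=E, C=438): 2 rows → B = L, L ✓
(A=E, C=424): 5 rows → B = C, C, C, C, C ✓
(A=I, C=438): 2 rows → B takes values {E, D} — violation
(A=I, C=437): 2 rows → B = B, B ✓
(A=C, C=437): 4 rows → B = I, I, I, I ✓
(A=C, C=424): 2 rows → B = B, B ✓
Two rows agree on {A, C} but differ on B, so {A, C} -> B does not hold.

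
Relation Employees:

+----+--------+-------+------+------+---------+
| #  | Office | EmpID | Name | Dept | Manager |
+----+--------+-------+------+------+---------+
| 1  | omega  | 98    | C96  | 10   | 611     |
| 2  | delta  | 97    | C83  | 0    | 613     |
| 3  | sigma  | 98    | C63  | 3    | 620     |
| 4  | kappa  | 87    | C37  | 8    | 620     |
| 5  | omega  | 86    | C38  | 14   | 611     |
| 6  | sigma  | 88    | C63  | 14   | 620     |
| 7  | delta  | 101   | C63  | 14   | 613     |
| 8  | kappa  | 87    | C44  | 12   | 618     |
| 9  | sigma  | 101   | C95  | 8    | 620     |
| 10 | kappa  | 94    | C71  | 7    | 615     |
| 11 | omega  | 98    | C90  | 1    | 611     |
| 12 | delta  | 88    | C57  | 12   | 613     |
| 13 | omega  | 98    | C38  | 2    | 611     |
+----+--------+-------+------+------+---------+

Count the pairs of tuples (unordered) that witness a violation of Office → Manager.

Office=omega: all 4 rows agree on Manager — 0 pairs.
Office=delta: all 3 rows agree on Manager — 0 pairs.
Office=sigma: all 3 rows agree on Manager — 0 pairs.
Office=kappa: violating pairs (4,8), (4,10), (8,10) — 3 pairs.

3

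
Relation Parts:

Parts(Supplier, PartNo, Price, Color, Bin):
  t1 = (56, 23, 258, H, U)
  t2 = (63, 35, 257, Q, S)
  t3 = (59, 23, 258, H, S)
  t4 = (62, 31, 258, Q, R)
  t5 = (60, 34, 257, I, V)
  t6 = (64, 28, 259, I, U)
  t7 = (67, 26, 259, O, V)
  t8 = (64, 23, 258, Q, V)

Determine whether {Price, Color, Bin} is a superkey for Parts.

All 8 rows have distinct {Price, Color, Bin} values, so {Price, Color, Bin} → (all attributes) holds and {Price, Color, Bin} is a superkey.

Yes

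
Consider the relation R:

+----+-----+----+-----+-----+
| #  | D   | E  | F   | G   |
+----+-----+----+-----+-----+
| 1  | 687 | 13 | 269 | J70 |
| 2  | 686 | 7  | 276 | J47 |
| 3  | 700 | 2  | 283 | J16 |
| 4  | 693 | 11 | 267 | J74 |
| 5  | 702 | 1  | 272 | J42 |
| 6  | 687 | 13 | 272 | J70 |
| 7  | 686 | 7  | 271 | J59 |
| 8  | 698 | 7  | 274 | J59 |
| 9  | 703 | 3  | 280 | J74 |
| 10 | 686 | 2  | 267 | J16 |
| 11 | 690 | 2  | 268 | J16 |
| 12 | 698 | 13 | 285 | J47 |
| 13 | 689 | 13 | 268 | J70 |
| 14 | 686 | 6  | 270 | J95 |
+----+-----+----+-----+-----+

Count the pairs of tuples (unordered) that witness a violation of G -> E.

G=J70: all 3 rows agree on E — 0 pairs.
G=J47: violating pairs (2,12) — 1 pair.
G=J16: all 3 rows agree on E — 0 pairs.
G=J74: violating pairs (4,9) — 1 pair.
G=J59: all 2 rows agree on E — 0 pairs.

2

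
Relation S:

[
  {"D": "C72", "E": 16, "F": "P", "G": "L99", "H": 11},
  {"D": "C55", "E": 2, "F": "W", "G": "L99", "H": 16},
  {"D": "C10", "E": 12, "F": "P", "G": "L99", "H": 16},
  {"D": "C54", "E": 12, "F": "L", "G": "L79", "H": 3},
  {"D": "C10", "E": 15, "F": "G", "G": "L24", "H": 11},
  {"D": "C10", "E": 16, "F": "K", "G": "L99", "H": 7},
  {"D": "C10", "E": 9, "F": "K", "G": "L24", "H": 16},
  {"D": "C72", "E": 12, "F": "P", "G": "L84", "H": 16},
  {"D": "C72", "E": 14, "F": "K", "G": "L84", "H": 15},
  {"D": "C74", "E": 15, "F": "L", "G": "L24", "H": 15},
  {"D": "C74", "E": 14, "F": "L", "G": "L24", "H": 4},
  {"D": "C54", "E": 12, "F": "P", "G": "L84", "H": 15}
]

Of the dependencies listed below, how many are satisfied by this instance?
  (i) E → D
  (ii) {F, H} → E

(i) E → D: E=16: 2 rows → D takes values {C72, C10} — violation; E=12: 4 rows → D takes values {C10, C54, C72} — violation; E=15: 2 rows → D takes values {C10, C74} — violation; E=14: 2 rows → D takes values {C72, C74} — violation — fails.
(ii) {F, H} → E: every LHS value maps to a single RHS value — holds.
1 of the 2 dependencies holds.

1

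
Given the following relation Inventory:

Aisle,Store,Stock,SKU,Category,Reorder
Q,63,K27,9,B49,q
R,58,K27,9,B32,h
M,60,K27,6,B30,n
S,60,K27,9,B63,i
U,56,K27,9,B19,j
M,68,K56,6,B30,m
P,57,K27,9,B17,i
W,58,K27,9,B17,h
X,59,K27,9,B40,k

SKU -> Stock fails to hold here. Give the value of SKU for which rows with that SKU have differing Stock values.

SKU=9: 7 rows → Stock = K27, K27, K27, K27, K27, K27, K27 ✓
SKU=6: 2 rows → Stock takes values {K27, K56} — violation
The only SKU value with inconsistent Stock is SKU=6.

6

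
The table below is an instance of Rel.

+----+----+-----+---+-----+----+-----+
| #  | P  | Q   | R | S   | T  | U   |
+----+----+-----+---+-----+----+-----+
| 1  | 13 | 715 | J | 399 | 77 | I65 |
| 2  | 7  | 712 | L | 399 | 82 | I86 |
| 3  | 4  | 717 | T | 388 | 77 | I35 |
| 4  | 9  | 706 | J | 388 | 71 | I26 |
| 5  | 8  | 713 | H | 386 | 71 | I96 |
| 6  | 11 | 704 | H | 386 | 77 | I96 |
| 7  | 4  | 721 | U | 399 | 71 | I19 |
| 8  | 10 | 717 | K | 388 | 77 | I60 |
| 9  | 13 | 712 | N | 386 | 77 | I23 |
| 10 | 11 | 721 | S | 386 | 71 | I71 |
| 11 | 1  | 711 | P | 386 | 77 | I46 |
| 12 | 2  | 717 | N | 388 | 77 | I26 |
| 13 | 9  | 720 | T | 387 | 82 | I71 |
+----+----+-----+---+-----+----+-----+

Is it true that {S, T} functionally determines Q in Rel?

(S=399, T=77): row 1 → Q = 715 ✓
(S=399, T=82): row 2 → Q = 712 ✓
(S=388, T=77): rows 3, 8, 12 → Q = 717, 717, 717 ✓
(S=388, T=71): row 4 → Q = 706 ✓
(S=386, T=71): rows 5, 10 → Q takes values {713, 721} — violation
(S=386, T=77): rows 6, 9, 11 → Q takes values {704, 712, 711} — violation
(S=399, T=71): row 7 → Q = 721 ✓
(S=387, T=82): row 13 → Q = 720 ✓
Two rows agree on {S, T} but differ on Q, so {S, T} → Q does not hold.

No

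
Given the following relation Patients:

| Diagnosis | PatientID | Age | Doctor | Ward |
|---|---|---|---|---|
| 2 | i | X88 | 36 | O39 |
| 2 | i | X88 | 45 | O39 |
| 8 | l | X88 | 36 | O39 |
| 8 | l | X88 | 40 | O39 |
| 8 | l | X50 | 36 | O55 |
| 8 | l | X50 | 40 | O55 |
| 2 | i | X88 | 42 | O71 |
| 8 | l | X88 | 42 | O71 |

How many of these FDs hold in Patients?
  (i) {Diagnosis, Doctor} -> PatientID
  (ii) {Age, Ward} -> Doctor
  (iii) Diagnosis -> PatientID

(i) {Diagnosis, Doctor} -> PatientID: every LHS value maps to a single RHS value — holds.
(ii) {Age, Ward} -> Doctor: (Age=X88, Ward=O39): 4 rows → Doctor takes values {36, 45, 40} — violation; (Age=X50, Ward=O55): 2 rows → Doctor takes values {36, 40} — violation — fails.
(iii) Diagnosis -> PatientID: every LHS value maps to a single RHS value — holds.
2 of the 3 dependencies hold.

2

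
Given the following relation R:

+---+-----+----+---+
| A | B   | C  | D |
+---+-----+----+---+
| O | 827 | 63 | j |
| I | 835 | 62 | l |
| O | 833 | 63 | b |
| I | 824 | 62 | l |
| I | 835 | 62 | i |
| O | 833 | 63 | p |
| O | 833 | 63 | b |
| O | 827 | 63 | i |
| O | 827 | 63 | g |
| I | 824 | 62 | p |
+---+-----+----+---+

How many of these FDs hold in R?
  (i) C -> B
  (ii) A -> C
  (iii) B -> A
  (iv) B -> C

3

(i) C -> B: C=63: 6 rows → B takes values {827, 833} — violation; C=62: 4 rows → B takes values {835, 824} — violation — fails.
(ii) A -> C: every LHS value maps to a single RHS value — holds.
(iii) B -> A: every LHS value maps to a single RHS value — holds.
(iv) B -> C: every LHS value maps to a single RHS value — holds.
3 of the 4 dependencies hold.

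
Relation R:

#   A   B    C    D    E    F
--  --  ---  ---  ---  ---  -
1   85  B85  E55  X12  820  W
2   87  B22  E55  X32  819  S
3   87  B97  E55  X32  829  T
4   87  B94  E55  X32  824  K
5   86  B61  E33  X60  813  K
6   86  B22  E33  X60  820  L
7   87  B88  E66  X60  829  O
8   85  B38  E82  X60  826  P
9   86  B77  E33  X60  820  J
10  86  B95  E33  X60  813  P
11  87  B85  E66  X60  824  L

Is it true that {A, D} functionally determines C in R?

Yes

(A=85, D=X12): row 1 → C = E55 ✓
(A=87, D=X32): rows 2, 3, 4 → C = E55, E55, E55 ✓
(A=86, D=X60): rows 5, 6, 9, 10 → C = E33, E33, E33, E33 ✓
(A=87, D=X60): rows 7, 11 → C = E66, E66 ✓
(A=85, D=X60): row 8 → C = E82 ✓
Every {A, D} value is associated with a single C value, so {A, D} -> C holds.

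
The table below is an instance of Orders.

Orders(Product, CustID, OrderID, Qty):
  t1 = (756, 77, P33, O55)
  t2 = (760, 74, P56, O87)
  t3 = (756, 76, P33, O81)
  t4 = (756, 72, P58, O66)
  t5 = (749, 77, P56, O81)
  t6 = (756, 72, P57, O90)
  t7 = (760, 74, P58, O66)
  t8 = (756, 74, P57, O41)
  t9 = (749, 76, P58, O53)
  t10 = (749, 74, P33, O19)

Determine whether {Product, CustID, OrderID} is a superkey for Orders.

Yes

All 10 rows have distinct {Product, CustID, OrderID} values, so {Product, CustID, OrderID} → (all attributes) holds and {Product, CustID, OrderID} is a superkey.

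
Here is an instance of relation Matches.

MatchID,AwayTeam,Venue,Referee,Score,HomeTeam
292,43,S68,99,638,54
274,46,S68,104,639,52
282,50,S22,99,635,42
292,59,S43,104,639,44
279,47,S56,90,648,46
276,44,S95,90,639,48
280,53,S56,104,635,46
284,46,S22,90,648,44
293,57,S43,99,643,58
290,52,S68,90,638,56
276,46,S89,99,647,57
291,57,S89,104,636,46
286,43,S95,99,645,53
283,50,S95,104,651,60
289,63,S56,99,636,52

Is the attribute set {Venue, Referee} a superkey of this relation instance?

Yes

All 15 rows have distinct {Venue, Referee} values, so {Venue, Referee} → (all attributes) holds and {Venue, Referee} is a superkey.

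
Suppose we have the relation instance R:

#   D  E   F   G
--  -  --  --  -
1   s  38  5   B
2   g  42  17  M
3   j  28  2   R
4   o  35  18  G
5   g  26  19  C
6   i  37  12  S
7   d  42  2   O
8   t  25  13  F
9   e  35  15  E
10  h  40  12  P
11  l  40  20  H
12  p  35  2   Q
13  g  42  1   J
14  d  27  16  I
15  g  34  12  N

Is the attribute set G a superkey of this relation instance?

All 15 rows have distinct G values, so G → (all attributes) holds and G is a superkey.

Yes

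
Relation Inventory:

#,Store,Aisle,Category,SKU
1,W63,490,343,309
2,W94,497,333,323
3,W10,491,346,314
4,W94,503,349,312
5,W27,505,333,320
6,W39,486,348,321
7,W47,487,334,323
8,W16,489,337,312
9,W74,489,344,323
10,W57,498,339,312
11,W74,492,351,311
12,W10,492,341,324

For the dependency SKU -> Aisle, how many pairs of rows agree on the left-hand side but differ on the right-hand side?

SKU=323: violating pairs (2,7), (2,9), (7,9) — 3 pairs.
SKU=312: violating pairs (4,8), (4,10), (8,10) — 3 pairs.

6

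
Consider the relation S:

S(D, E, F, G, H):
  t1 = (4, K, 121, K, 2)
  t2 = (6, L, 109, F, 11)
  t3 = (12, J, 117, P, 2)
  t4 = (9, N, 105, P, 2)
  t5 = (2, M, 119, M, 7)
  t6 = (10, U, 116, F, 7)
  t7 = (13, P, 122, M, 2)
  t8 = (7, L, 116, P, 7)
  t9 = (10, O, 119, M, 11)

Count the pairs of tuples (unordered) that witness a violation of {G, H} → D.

1

(G=P, H=2): violating pairs (3,4) — 1 pair.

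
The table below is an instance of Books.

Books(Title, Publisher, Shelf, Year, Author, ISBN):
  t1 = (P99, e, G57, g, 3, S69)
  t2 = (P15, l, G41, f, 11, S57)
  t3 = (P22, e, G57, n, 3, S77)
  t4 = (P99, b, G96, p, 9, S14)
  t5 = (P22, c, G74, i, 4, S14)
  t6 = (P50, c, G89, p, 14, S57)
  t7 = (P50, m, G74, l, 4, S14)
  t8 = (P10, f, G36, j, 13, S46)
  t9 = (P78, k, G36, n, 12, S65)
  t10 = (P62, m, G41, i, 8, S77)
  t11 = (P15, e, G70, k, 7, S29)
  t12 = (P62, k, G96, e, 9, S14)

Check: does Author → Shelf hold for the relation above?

Author=3: rows 1, 3 → Shelf = G57, G57 ✓
Author=11: row 2 → Shelf = G41 ✓
Author=9: rows 4, 12 → Shelf = G96, G96 ✓
Author=4: rows 5, 7 → Shelf = G74, G74 ✓
Author=14: row 6 → Shelf = G89 ✓
Author=13: row 8 → Shelf = G36 ✓
Author=12: row 9 → Shelf = G36 ✓
Author=8: row 10 → Shelf = G41 ✓
Author=7: row 11 → Shelf = G70 ✓
Every Author value is associated with a single Shelf value, so Author → Shelf holds.

Yes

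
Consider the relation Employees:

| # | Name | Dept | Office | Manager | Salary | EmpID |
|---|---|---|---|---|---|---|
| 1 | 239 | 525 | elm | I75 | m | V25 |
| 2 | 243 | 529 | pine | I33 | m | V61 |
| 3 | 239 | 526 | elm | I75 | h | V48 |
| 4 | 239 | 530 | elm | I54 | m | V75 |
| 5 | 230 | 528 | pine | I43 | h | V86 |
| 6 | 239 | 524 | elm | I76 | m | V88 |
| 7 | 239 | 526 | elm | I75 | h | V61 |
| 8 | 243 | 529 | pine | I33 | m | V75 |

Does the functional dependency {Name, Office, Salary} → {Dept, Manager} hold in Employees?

No

(Name=239, Office=elm, Salary=m): rows 1, 4, 6 → {Dept,Manager} takes values {(525, I75), (530, I54), (524, I76)} — violation
(Name=243, Office=pine, Salary=m): rows 2, 8 → {Dept,Manager} = (529, I33), (529, I33) ✓
(Name=239, Office=elm, Salary=h): rows 3, 7 → {Dept,Manager} = (526, I75), (526, I75) ✓
(Name=230, Office=pine, Salary=h): row 5 → {Dept,Manager} = (528, I43) ✓
Two rows agree on {Name, Office, Salary} but differ on {Dept, Manager}, so {Name, Office, Salary} → {Dept, Manager} does not hold.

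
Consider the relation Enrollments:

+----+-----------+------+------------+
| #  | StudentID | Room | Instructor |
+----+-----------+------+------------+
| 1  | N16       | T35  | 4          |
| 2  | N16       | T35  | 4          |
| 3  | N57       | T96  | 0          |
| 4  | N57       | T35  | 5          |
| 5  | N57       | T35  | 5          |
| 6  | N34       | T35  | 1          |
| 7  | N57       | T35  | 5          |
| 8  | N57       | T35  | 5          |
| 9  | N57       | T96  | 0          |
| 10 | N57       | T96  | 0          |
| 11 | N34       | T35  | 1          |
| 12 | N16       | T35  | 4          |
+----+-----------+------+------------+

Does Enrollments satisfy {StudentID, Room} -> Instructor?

(StudentID=N16, Room=T35): rows 1, 2, 12 → Instructor = 4, 4, 4 ✓
(StudentID=N57, Room=T96): rows 3, 9, 10 → Instructor = 0, 0, 0 ✓
(StudentID=N57, Room=T35): rows 4, 5, 7, 8 → Instructor = 5, 5, 5, 5 ✓
(StudentID=N34, Room=T35): rows 6, 11 → Instructor = 1, 1 ✓
Every {StudentID, Room} value is associated with a single Instructor value, so {StudentID, Room} -> Instructor holds.

Yes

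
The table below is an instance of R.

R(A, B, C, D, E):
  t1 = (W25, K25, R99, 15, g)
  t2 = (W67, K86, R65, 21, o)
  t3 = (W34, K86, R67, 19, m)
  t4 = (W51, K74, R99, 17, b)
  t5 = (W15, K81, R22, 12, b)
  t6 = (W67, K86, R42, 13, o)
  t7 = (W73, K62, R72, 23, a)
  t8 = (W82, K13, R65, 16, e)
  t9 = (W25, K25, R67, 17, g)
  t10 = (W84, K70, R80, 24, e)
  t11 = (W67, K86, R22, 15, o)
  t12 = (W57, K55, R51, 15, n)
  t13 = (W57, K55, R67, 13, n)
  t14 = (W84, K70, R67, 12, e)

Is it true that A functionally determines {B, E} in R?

A=W25: rows 1, 9 → {B,E} = (K25, g), (K25, g) ✓
A=W67: rows 2, 6, 11 → {B,E} = (K86, o), (K86, o), (K86, o) ✓
A=W34: row 3 → {B,E} = (K86, m) ✓
A=W51: row 4 → {B,E} = (K74, b) ✓
A=W15: row 5 → {B,E} = (K81, b) ✓
A=W73: row 7 → {B,E} = (K62, a) ✓
A=W82: row 8 → {B,E} = (K13, e) ✓
A=W84: rows 10, 14 → {B,E} = (K70, e), (K70, e) ✓
A=W57: rows 12, 13 → {B,E} = (K55, n), (K55, n) ✓
Every A value is associated with a single {B, E} value, so A -> {B, E} holds.

Yes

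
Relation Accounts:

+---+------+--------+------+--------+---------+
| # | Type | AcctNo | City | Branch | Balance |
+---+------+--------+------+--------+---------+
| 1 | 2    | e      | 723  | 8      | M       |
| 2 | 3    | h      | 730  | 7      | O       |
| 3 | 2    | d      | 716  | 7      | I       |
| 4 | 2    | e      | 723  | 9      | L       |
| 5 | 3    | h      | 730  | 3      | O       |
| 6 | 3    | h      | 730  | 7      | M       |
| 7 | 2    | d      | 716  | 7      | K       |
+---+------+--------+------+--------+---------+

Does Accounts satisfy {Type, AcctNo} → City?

(Type=2, AcctNo=e): rows 1, 4 → City = 723, 723 ✓
(Type=3, AcctNo=h): rows 2, 5, 6 → City = 730, 730, 730 ✓
(Type=2, AcctNo=d): rows 3, 7 → City = 716, 716 ✓
Every {Type, AcctNo} value is associated with a single City value, so {Type, AcctNo} → City holds.

Yes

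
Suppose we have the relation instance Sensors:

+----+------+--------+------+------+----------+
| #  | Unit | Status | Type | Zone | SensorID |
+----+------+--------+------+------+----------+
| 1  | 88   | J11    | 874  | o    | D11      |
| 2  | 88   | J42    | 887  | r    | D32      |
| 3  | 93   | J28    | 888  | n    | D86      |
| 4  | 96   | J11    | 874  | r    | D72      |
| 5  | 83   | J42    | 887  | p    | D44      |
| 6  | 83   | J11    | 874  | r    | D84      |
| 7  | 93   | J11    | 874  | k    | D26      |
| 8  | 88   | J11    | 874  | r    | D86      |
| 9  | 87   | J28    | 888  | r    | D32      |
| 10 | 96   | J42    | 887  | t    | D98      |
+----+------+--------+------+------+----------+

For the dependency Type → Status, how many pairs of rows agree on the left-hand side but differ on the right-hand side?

0

Type=874: all 5 rows agree on Status — 0 pairs.
Type=887: all 3 rows agree on Status — 0 pairs.
Type=888: all 2 rows agree on Status — 0 pairs.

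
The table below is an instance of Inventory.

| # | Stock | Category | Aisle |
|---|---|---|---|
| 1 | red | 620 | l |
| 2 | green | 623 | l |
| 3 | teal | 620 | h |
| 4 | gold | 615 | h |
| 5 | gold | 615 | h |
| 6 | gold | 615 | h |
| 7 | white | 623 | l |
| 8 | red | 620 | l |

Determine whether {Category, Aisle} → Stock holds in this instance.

(Category=620, Aisle=l): rows 1, 8 → Stock = red, red ✓
(Category=623, Aisle=l): rows 2, 7 → Stock takes values {green, white} — violation
(Category=620, Aisle=h): row 3 → Stock = teal ✓
(Category=615, Aisle=h): rows 4, 5, 6 → Stock = gold, gold, gold ✓
Two rows agree on {Category, Aisle} but differ on Stock, so {Category, Aisle} → Stock does not hold.

No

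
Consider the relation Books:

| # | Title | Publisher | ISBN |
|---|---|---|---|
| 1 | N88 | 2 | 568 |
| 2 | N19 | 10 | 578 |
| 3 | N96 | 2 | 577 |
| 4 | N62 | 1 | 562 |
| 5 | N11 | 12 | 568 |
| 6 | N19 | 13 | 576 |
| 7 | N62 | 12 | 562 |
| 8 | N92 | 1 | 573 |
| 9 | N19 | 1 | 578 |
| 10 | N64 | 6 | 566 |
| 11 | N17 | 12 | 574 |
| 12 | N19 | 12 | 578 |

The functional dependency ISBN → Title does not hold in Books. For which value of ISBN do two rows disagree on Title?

ISBN=568: rows 1, 5 → Title takes values {N88, N11} — violation
ISBN=578: rows 2, 9, 12 → Title = N19, N19, N19 ✓
ISBN=577: row 3 → Title = N96 ✓
ISBN=562: rows 4, 7 → Title = N62, N62 ✓
ISBN=576: row 6 → Title = N19 ✓
ISBN=573: row 8 → Title = N92 ✓
ISBN=566: row 10 → Title = N64 ✓
ISBN=574: row 11 → Title = N17 ✓
The only ISBN value with inconsistent Title is ISBN=568.

568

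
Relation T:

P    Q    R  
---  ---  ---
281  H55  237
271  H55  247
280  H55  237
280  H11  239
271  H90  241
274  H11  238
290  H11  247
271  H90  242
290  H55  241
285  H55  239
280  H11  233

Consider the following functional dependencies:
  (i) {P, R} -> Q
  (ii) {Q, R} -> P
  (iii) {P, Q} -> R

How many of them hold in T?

1

(i) {P, R} -> Q: every LHS value maps to a single RHS value — holds.
(ii) {Q, R} -> P: (Q=H55, R=237): 2 rows → P takes values {281, 280} — violation — fails.
(iii) {P, Q} -> R: (P=280, Q=H11): 2 rows → R takes values {239, 233} — violation; (P=271, Q=H90): 2 rows → R takes values {241, 242} — violation — fails.
1 of the 3 dependencies holds.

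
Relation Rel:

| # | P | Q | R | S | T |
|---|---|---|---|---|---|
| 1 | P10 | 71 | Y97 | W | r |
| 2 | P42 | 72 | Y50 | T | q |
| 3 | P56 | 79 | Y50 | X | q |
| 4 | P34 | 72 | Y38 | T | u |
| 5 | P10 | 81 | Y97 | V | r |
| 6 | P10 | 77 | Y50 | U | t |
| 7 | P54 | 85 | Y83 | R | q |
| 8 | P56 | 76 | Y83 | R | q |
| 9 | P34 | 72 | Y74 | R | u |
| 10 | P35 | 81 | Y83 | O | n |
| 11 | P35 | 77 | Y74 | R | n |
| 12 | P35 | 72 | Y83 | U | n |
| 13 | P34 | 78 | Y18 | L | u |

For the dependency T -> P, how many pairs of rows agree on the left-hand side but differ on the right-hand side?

5

T=r: all 2 rows agree on P — 0 pairs.
T=q: violating pairs (2,3), (2,7), (2,8), (3,7), (7,8) — 5 pairs.
T=u: all 3 rows agree on P — 0 pairs.
T=n: all 3 rows agree on P — 0 pairs.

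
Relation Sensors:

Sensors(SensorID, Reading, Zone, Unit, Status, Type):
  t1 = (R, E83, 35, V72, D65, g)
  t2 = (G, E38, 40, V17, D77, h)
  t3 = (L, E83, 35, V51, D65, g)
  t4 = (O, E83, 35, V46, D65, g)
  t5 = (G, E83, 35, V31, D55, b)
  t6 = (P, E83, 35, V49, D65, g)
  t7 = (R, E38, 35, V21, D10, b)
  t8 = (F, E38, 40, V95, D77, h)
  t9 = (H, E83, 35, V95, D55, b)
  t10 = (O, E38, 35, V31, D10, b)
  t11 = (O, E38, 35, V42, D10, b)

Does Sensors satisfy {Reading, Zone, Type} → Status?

(Reading=E83, Zone=35, Type=g): rows 1, 3, 4, 6 → Status = D65, D65, D65, D65 ✓
(Reading=E38, Zone=40, Type=h): rows 2, 8 → Status = D77, D77 ✓
(Reading=E83, Zone=35, Type=b): rows 5, 9 → Status = D55, D55 ✓
(Reading=E38, Zone=35, Type=b): rows 7, 10, 11 → Status = D10, D10, D10 ✓
Every {Reading, Zone, Type} value is associated with a single Status value, so {Reading, Zone, Type} → Status holds.

Yes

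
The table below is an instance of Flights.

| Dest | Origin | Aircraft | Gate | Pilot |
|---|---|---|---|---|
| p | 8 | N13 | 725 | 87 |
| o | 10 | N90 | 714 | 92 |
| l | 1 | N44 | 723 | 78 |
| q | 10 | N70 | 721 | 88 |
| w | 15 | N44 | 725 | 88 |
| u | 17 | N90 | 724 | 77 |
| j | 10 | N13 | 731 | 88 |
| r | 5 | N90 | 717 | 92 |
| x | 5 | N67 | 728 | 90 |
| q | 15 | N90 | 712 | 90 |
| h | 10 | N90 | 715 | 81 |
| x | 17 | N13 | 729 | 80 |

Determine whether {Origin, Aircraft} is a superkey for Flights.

Two distinct rows share (Origin=10, Aircraft=N90), so {Origin, Aircraft} does not determine every attribute — not a superkey.

No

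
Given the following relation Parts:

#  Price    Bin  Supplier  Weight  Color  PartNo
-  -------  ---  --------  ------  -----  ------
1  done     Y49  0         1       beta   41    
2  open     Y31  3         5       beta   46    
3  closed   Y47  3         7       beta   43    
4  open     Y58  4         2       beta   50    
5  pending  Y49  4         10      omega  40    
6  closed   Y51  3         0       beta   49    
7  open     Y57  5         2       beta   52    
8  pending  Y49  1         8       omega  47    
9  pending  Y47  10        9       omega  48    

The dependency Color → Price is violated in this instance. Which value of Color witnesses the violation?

Color=beta: rows 1, 2, 3, 4, 6, 7 → Price takes values {done, open, closed} — violation
Color=omega: rows 5, 8, 9 → Price = pending, pending, pending ✓
The only Color value with inconsistent Price is Color=beta.

beta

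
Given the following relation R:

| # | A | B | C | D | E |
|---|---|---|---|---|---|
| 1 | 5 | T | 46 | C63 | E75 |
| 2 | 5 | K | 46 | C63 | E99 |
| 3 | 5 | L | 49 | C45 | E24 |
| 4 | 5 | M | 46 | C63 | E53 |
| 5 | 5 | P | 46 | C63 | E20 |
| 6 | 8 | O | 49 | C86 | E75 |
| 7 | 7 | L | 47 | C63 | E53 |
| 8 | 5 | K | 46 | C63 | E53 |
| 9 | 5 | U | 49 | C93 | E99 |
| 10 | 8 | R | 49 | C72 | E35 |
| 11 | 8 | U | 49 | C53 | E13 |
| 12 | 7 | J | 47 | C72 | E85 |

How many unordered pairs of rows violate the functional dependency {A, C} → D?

5

(A=5, C=46): all 5 rows agree on D — 0 pairs.
(A=5, C=49): violating pairs (3,9) — 1 pair.
(A=8, C=49): violating pairs (6,10), (6,11), (10,11) — 3 pairs.
(A=7, C=47): violating pairs (7,12) — 1 pair.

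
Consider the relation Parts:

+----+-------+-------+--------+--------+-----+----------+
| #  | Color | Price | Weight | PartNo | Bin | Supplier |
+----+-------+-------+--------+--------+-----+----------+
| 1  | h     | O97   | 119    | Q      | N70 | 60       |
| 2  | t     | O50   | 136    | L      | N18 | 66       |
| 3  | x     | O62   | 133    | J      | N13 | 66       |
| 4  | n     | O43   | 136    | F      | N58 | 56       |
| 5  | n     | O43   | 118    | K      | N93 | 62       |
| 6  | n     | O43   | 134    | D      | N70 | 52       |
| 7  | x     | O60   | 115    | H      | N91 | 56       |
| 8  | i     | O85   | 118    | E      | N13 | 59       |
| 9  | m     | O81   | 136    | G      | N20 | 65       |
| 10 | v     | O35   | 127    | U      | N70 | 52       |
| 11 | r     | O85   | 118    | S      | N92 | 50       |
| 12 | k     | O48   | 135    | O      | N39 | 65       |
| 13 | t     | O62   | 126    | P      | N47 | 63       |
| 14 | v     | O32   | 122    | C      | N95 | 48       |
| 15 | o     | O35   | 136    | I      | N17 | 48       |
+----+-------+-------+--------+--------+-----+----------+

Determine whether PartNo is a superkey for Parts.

Yes

All 15 rows have distinct PartNo values, so PartNo → (all attributes) holds and PartNo is a superkey.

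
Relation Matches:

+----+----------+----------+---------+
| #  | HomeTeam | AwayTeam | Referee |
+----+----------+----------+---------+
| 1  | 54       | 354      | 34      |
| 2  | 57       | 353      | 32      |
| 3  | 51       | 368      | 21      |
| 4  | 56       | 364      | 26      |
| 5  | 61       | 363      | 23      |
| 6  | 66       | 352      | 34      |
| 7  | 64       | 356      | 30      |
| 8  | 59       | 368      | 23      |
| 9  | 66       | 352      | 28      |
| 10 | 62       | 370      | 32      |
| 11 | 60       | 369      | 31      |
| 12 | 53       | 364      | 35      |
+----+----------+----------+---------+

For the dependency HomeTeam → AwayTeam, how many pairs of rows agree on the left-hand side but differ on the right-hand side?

0

HomeTeam=66: all 2 rows agree on AwayTeam — 0 pairs.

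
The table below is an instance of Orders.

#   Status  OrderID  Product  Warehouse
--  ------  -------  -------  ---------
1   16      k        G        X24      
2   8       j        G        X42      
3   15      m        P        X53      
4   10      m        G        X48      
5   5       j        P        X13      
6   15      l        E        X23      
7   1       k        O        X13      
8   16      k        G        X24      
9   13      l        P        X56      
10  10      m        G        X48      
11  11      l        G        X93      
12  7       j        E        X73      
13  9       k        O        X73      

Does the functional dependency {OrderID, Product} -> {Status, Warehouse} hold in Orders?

No

(OrderID=k, Product=G): rows 1, 8 → {Status,Warehouse} = (16, X24), (16, X24) ✓
(OrderID=j, Product=G): row 2 → {Status,Warehouse} = (8, X42) ✓
(OrderID=m, Product=P): row 3 → {Status,Warehouse} = (15, X53) ✓
(OrderID=m, Product=G): rows 4, 10 → {Status,Warehouse} = (10, X48), (10, X48) ✓
(OrderID=j, Product=P): row 5 → {Status,Warehouse} = (5, X13) ✓
(OrderID=l, Product=E): row 6 → {Status,Warehouse} = (15, X23) ✓
(OrderID=k, Product=O): rows 7, 13 → {Status,Warehouse} takes values {(1, X13), (9, X73)} — violation
(OrderID=l, Product=P): row 9 → {Status,Warehouse} = (13, X56) ✓
(OrderID=l, Product=G): row 11 → {Status,Warehouse} = (11, X93) ✓
(OrderID=j, Product=E): row 12 → {Status,Warehouse} = (7, X73) ✓
Two rows agree on {OrderID, Product} but differ on {Status, Warehouse}, so {OrderID, Product} -> {Status, Warehouse} does not hold.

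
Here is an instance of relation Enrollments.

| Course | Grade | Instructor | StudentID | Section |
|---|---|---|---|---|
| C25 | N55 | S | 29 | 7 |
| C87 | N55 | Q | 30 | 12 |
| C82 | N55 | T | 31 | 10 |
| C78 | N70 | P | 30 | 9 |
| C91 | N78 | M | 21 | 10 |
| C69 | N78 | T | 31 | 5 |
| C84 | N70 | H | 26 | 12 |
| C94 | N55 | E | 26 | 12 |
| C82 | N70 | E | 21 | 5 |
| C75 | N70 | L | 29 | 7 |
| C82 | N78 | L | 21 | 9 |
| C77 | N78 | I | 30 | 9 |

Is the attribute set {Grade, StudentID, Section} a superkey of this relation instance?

All 12 rows have distinct {Grade, StudentID, Section} values, so {Grade, StudentID, Section} → (all attributes) holds and {Grade, StudentID, Section} is a superkey.

Yes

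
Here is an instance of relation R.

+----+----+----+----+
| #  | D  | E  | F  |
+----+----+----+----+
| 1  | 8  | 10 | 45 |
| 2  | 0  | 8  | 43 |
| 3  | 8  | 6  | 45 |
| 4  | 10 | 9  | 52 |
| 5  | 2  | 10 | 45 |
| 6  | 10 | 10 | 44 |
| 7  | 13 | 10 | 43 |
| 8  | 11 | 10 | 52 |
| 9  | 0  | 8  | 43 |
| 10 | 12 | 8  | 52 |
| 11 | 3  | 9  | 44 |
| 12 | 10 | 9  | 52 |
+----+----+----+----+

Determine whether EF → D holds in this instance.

(E=10, F=45): rows 1, 5 → D takes values {8, 2} — violation
(E=8, F=43): rows 2, 9 → D = 0, 0 ✓
(E=6, F=45): row 3 → D = 8 ✓
(E=9, F=52): rows 4, 12 → D = 10, 10 ✓
(E=10, F=44): row 6 → D = 10 ✓
(E=10, F=43): row 7 → D = 13 ✓
(E=10, F=52): row 8 → D = 11 ✓
(E=8, F=52): row 10 → D = 12 ✓
(E=9, F=44): row 11 → D = 3 ✓
Two rows agree on EF but differ on D, so EF → D does not hold.

No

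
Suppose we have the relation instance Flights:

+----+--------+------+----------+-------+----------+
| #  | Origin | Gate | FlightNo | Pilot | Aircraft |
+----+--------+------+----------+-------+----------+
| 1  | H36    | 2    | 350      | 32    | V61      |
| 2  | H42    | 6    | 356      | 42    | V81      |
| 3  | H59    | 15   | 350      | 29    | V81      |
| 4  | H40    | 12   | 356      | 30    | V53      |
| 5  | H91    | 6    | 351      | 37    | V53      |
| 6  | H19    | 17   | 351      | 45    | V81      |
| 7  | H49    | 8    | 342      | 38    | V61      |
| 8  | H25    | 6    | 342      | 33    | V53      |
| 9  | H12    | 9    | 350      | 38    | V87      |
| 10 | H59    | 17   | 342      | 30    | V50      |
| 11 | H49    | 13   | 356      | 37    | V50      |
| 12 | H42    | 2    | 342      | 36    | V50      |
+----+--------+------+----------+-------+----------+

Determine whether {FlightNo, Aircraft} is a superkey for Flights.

No

Rows 10 and 12 have the same {FlightNo, Aircraft} value (FlightNo=342, Aircraft=V50) but are distinct tuples, so {FlightNo, Aircraft} does not determine every attribute — not a superkey.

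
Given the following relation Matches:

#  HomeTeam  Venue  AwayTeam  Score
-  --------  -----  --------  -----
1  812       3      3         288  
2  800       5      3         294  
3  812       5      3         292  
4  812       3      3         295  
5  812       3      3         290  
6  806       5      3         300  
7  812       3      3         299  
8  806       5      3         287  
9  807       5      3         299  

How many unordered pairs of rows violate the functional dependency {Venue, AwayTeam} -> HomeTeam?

(Venue=3, AwayTeam=3): all 4 rows agree on HomeTeam — 0 pairs.
(Venue=5, AwayTeam=3): violating pairs (2,3), (2,6), (2,8), (2,9), (3,6), (3,8), (3,9), (6,9), (8,9) — 9 pairs.

9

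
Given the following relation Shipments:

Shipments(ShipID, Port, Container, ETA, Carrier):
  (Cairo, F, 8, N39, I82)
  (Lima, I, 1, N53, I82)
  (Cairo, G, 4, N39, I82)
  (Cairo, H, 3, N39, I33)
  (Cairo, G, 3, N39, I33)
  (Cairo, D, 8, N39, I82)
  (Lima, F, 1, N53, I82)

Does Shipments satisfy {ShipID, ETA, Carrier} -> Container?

(ShipID=Cairo, ETA=N39, Carrier=I82): 3 rows → Container takes values {8, 4} — violation
(ShipID=Lima, ETA=N53, Carrier=I82): 2 rows → Container = 1, 1 ✓
(ShipID=Cairo, ETA=N39, Carrier=I33): 2 rows → Container = 3, 3 ✓
Two rows agree on {ShipID, ETA, Carrier} but differ on Container, so {ShipID, ETA, Carrier} -> Container does not hold.

No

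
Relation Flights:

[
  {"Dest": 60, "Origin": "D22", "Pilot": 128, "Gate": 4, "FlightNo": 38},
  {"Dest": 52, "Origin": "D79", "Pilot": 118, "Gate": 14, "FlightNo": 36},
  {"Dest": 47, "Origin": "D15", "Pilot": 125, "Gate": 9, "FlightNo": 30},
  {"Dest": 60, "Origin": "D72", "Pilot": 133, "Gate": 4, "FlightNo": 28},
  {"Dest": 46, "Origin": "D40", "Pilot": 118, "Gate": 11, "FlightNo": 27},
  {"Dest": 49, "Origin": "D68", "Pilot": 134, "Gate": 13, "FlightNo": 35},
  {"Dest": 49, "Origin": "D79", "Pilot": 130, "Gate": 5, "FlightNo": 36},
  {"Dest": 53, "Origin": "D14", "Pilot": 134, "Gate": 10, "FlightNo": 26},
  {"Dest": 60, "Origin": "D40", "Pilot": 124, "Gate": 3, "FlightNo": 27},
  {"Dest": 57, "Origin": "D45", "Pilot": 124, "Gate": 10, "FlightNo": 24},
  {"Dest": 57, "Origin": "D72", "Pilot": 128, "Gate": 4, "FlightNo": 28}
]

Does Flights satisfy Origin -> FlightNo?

Origin=D22: 1 row → FlightNo = 38 ✓
Origin=D79: 2 rows → FlightNo = 36, 36 ✓
Origin=D15: 1 row → FlightNo = 30 ✓
Origin=D72: 2 rows → FlightNo = 28, 28 ✓
Origin=D40: 2 rows → FlightNo = 27, 27 ✓
Origin=D68: 1 row → FlightNo = 35 ✓
Origin=D14: 1 row → FlightNo = 26 ✓
Origin=D45: 1 row → FlightNo = 24 ✓
Every Origin value is associated with a single FlightNo value, so Origin -> FlightNo holds.

Yes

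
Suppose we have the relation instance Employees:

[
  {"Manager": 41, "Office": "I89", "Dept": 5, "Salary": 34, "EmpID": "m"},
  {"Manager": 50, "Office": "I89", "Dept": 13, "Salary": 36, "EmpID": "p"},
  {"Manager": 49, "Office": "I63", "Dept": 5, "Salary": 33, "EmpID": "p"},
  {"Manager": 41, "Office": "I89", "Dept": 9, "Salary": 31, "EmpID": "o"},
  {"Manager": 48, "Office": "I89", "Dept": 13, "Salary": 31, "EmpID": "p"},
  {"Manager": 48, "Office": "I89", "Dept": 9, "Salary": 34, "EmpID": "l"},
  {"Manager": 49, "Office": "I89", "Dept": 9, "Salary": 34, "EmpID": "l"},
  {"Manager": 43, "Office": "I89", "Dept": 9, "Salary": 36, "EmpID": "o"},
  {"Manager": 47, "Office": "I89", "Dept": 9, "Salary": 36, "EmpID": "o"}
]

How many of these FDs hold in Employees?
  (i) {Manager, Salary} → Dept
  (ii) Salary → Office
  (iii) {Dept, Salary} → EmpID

3

(i) {Manager, Salary} → Dept: every LHS value maps to a single RHS value — holds.
(ii) Salary → Office: every LHS value maps to a single RHS value — holds.
(iii) {Dept, Salary} → EmpID: every LHS value maps to a single RHS value — holds.
3 of the 3 dependencies hold.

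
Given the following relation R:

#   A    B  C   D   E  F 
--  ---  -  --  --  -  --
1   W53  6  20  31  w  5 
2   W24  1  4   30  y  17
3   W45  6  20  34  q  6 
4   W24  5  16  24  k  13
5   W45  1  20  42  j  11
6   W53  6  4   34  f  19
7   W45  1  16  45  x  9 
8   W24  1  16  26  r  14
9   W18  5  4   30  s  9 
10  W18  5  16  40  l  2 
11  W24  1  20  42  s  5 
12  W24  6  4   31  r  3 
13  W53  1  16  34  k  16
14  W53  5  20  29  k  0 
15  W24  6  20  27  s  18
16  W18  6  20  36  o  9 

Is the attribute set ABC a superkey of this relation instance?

All 16 rows have distinct ABC values, so ABC → (all attributes) holds and ABC is a superkey.

Yes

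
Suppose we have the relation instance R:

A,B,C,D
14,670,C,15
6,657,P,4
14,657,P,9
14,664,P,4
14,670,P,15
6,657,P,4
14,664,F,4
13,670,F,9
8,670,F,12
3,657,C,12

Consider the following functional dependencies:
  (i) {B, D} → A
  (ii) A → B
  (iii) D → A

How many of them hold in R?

1

(i) {B, D} → A: every LHS value maps to a single RHS value — holds.
(ii) A → B: A=14: 5 rows → B takes values {670, 657, 664} — violation — fails.
(iii) D → A: D=4: 4 rows → A takes values {6, 14} — violation; D=9: 2 rows → A takes values {14, 13} — violation; D=12: 2 rows → A takes values {8, 3} — violation — fails.
1 of the 3 dependencies holds.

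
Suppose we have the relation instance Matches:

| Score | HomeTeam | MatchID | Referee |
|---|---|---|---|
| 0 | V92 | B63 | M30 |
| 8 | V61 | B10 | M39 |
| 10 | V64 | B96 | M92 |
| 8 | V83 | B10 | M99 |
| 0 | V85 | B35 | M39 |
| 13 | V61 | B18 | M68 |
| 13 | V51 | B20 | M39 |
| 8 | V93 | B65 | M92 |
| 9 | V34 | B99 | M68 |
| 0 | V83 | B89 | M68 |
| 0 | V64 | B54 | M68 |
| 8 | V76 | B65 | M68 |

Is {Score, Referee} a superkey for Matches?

No

Two distinct rows share (Score=0, Referee=M68), so {Score, Referee} does not determine every attribute — not a superkey.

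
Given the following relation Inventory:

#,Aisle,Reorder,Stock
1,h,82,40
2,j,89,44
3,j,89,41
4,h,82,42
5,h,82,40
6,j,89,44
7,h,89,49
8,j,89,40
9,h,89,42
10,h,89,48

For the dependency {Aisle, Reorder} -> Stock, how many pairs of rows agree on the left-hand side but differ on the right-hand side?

10

(Aisle=h, Reorder=82): violating pairs (1,4), (4,5) — 2 pairs.
(Aisle=j, Reorder=89): violating pairs (2,3), (2,8), (3,6), (3,8), (6,8) — 5 pairs.
(Aisle=h, Reorder=89): violating pairs (7,9), (7,10), (9,10) — 3 pairs.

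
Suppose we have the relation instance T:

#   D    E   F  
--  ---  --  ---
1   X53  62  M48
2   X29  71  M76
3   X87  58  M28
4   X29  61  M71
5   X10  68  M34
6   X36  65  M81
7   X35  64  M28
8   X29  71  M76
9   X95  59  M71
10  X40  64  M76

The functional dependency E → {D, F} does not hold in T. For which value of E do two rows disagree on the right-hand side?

64

E=62: row 1 → {D,F} = (X53, M48) ✓
E=71: rows 2, 8 → {D,F} = (X29, M76), (X29, M76) ✓
E=58: row 3 → {D,F} = (X87, M28) ✓
E=61: row 4 → {D,F} = (X29, M71) ✓
E=68: row 5 → {D,F} = (X10, M34) ✓
E=65: row 6 → {D,F} = (X36, M81) ✓
E=64: rows 7, 10 → {D,F} takes values {(X35, M28), (X40, M76)} — violation
E=59: row 9 → {D,F} = (X95, M71) ✓
The only E value with inconsistent RHS is E=64.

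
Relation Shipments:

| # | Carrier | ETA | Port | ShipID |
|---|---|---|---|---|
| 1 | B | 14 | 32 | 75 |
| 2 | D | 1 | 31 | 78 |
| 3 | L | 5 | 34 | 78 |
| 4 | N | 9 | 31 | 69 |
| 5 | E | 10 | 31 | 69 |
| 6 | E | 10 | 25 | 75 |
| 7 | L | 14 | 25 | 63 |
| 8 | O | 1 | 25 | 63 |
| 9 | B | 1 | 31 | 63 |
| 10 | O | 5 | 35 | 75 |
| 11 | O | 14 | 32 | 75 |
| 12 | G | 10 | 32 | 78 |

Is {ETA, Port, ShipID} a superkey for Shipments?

Rows 1 and 11 have the same {ETA, Port, ShipID} value (ETA=14, Port=32, ShipID=75) but are distinct tuples, so {ETA, Port, ShipID} does not determine every attribute — not a superkey.

No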